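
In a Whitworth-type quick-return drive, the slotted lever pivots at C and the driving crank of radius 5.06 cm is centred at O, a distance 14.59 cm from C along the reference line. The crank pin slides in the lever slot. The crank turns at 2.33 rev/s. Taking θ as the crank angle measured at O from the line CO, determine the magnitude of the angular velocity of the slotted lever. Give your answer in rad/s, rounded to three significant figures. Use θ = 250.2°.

0.0463

ω = 14.64 rad/s (from 2.33 rev/s).
Crank pin A relative to C: A = (d + r cosθ, r sinθ); lever angle φ = atan2(r sinθ, d + r cosθ).
Differentiating tanφ: φ̇ = rω(d cosθ + r)/(d² + r² + 2dr cosθ).
d² + r² + 2dr cosθ = |CA|² = 0.0188457 m²;  d cosθ + r = +0.0011781 m.
|ω_lever| = |0.0506·14.64·+0.0011781| / 0.0188457 = 0.04631 rad/s.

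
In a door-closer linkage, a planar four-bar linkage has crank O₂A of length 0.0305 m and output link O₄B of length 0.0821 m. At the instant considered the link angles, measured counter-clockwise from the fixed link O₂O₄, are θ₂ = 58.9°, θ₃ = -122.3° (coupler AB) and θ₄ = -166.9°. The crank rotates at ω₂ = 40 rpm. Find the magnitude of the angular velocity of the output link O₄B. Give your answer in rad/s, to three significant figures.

0.0464

ω₂ = 4.189 rad/s (from 40 rpm).
Differentiating the loop-closure r₂e^{iθ₂}+r₃e^{iθ₃}=r₁+r₄e^{iθ₄} gives r₂ω₂e^{iθ₂}+r₃ω₃e^{iθ₃}=r₄ω₄e^{iθ₄}.
Eliminating the other unknown: ω₄ = r₂ω₂ sin(θ₂−θ₃) / [r₄ sin(θ₄−θ₃)].
Numerator sine = -0.02094; denominator sine = -0.70215.
Result = 0.0305·4.189·(-0.02094) / (0.0821·(-0.70215)) = +0.046413 rad/s; magnitude 0.046413 rad/s.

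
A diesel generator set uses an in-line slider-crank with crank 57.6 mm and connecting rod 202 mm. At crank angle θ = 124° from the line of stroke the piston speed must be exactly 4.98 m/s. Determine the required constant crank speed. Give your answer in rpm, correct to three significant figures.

1190

For an in-line slider-crank, |v_piston| = rω|sinθ|·[1 + r cosθ/√(L² − r² sin²θ)].
With r = 0.0576 m, L = 0.202 m, θ = 124°: the bracketed kinematic factor |dx/dθ| = 0.039916 m.
ω = v/|dx/dθ| = 4.98/0.039916 = 124.76 rad/s.
N = 60ω/(2π) = 1191.4 rpm.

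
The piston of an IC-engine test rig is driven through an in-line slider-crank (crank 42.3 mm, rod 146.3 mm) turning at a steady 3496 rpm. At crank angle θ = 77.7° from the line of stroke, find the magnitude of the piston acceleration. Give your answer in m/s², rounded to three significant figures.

ω = 2π·3496/60 = 366.1 rad/s
x(θ) = r cosθ + √(L² − r² sin²θ); with ω constant, a = ω²·d²x/dθ².
d²x/dθ² = −r cosθ − r²(cos2θ)/√u − r⁴ sin²2θ/(4u^{3/2}),  u = L² − r² sin²θ = 0.0196956 m².
Substituting r = 0.0423 m, L = 0.1463 m, θ = 77.7°: d²x/dθ² = +0.002531 m.
a = ω²·d²x/dθ² = (366.1)²·(+0.002531) = +339.23 m/s²;  |a| = 339.23 m/s².

339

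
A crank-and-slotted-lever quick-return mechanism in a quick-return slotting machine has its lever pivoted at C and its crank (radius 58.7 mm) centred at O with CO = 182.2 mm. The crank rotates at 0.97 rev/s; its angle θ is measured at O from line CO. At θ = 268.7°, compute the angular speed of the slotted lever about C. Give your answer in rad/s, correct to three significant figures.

0.540

ω = 6.095 rad/s (from 0.97 rev/s).
Crank pin A relative to C: A = (d + r cosθ, r sinθ); lever angle φ = atan2(r sinθ, d + r cosθ).
Differentiating tanφ: φ̇ = rω(d cosθ + r)/(d² + r² + 2dr cosθ).
d² + r² + 2dr cosθ = |CA|² = 0.0361572 m²;  d cosθ + r = +0.054566 m.
|ω_lever| = |0.0587·6.095·+0.054566| / 0.0361572 = 0.53991 rad/s.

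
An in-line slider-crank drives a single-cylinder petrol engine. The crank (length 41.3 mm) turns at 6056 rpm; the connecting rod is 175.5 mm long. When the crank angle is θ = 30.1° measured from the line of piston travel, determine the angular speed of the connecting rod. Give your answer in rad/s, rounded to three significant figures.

ω = 634.2 rad/s (converted from 6056 rpm).
The rod makes angle φ with the slider axis where L sinφ = r sinθ; differentiating, L cosφ·φ̇ = r ω cosθ.
L cosφ = √(L² − r² sin²θ) = 0.17427 m.
|ω_rod| = r ω |cosθ| / √(L² − r² sin²θ) = 0.0413·634.2·0.86515/0.17427 = 130.02 rad/s.

130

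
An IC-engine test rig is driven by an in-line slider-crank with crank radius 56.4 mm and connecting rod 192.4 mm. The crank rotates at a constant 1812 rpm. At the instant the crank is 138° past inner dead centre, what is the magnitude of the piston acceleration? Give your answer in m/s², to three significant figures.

1430

ω = 2π·1812/60 = 189.8 rad/s
x(θ) = r cosθ + √(L² − r² sin²θ); with ω constant, a = ω²·d²x/dθ².
d²x/dθ² = −r cosθ − r²(cos2θ)/√u − r⁴ sin²2θ/(4u^{3/2}),  u = L² − r² sin²θ = 0.0355935 m².
Substituting r = 0.0564 m, L = 0.1924 m, θ = 138°: d²x/dθ² = +0.039778 m.
a = ω²·d²x/dθ² = (189.8)²·(+0.039778) = +1432.3 m/s²;  |a| = 1432.3 m/s².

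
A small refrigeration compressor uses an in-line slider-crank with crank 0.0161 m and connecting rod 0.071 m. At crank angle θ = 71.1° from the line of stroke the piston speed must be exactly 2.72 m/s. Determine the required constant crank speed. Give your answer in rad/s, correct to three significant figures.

For an in-line slider-crank, |v_piston| = rω|sinθ|·[1 + r cosθ/√(L² − r² sin²θ)].
With r = 0.0161 m, L = 0.071 m, θ = 71.1°: the bracketed kinematic factor |dx/dθ| = 0.016377 m.
ω = v/|dx/dθ| = 2.72/0.016377 = 166.08 rad/s.

166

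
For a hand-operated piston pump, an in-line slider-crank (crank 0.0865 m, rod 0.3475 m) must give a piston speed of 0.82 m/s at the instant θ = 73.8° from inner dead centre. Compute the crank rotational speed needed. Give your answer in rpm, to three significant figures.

88.0

For an in-line slider-crank, |v_piston| = rω|sinθ|·[1 + r cosθ/√(L² − r² sin²θ)].
With r = 0.0865 m, L = 0.3475 m, θ = 73.8°: the bracketed kinematic factor |dx/dθ| = 0.089006 m.
ω = v/|dx/dθ| = 0.82/0.089006 = 9.2128 rad/s.
N = 60ω/(2π) = 87.976 rpm.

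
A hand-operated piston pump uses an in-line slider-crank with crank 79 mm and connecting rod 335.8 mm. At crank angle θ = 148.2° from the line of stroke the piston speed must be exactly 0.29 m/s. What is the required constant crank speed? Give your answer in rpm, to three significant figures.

83.3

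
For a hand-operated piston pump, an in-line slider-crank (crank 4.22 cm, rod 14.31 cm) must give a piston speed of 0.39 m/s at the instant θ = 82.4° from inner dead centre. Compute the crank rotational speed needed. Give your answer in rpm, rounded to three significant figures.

85.5

For an in-line slider-crank, |v_piston| = rω|sinθ|·[1 + r cosθ/√(L² − r² sin²θ)].
With r = 0.0422 m, L = 0.1431 m, θ = 82.4°: the bracketed kinematic factor |dx/dθ| = 0.043535 m.
ω = v/|dx/dθ| = 0.39/0.043535 = 8.9583 rad/s.
N = 60ω/(2π) = 85.545 rpm.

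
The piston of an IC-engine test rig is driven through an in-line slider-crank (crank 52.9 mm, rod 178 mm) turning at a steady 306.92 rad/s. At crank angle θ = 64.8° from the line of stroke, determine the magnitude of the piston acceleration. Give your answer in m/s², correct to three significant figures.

1160

ω = 306.9 rad/s
x(θ) = r cosθ + √(L² − r² sin²θ); with ω constant, a = ω²·d²x/dθ².
d²x/dθ² = −r cosθ − r²(cos2θ)/√u − r⁴ sin²2θ/(4u^{3/2}),  u = L² − r² sin²θ = 0.0293929 m².
Substituting r = 0.0529 m, L = 0.178 m, θ = 64.8°: d²x/dθ² = -0.01235 m.
a = ω²·d²x/dθ² = (306.9)²·(-0.01235) = -1163.4 m/s²;  |a| = 1163.4 m/s².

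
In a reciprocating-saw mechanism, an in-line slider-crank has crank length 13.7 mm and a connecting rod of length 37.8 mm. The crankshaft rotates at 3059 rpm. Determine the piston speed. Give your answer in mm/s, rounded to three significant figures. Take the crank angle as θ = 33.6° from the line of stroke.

ω = 2π·3059/60 = 320.3 rad/s
For an in-line slider-crank, x = r cosθ + √(L² − r² sin²θ), so v = −rω sinθ·[1 + r cosθ/√(L² − r² sin²θ)].
With r = 0.0137 m, L = 0.0378 m, θ = 33.6°: √(L² − r² sin²θ) = 0.037032 m.
v = −0.0137·320.3·0.55339·[1 + 0.0137·0.83292/0.037032] = -3.177 m/s.
|v| = 3.177 m/s = 3177 mm/s.

3180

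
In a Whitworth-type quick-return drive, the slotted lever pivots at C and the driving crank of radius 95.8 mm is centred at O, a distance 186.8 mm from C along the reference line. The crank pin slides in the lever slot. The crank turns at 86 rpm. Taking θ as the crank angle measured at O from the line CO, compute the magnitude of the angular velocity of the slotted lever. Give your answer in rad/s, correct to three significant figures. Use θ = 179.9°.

9.48

ω = 9.006 rad/s (from 86 rpm).
Crank pin A relative to C: A = (d + r cosθ, r sinθ); lever angle φ = atan2(r sinθ, d + r cosθ).
Differentiating tanφ: φ̇ = rω(d cosθ + r)/(d² + r² + 2dr cosθ).
d² + r² + 2dr cosθ = |CA|² = 0.00828105 m²;  d cosθ + r = -0.091 m.
|ω_lever| = |0.0958·9.006·-0.091| / 0.00828105 = 9.4808 rad/s.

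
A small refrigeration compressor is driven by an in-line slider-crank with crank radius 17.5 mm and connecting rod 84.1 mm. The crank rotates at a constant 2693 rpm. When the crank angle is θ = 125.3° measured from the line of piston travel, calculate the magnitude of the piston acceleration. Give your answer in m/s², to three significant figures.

899

ω = 2π·2693/60 = 282 rad/s
x(θ) = r cosθ + √(L² − r² sin²θ); with ω constant, a = ω²·d²x/dθ².
d²x/dθ² = −r cosθ − r²(cos2θ)/√u − r⁴ sin²2θ/(4u^{3/2}),  u = L² − r² sin²θ = 0.00686882 m².
Substituting r = 0.0175 m, L = 0.0841 m, θ = 125.3°: d²x/dθ² = +0.011303 m.
a = ω²·d²x/dθ² = (282)²·(+0.011303) = +898.95 m/s²;  |a| = 898.95 m/s².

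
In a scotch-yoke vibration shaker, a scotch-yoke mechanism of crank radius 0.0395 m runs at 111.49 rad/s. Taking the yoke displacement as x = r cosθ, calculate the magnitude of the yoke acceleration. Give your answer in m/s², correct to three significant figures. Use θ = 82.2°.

66.6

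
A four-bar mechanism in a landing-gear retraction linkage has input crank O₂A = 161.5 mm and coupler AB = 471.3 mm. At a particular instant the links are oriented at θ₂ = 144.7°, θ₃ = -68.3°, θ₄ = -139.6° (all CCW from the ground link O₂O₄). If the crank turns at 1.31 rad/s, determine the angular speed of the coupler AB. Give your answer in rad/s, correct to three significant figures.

ω₂ = 1.31 rad/s
Differentiating the loop-closure r₂e^{iθ₂}+r₃e^{iθ₃}=r₁+r₄e^{iθ₄} gives r₂ω₂e^{iθ₂}+r₃ω₃e^{iθ₃}=r₄ω₄e^{iθ₄}.
Eliminating the other unknown: ω₃ = r₂ω₂ sin(θ₄−θ₂) / [r₃ sin(θ₃−θ₄)].
Numerator sine = +0.96902; denominator sine = +0.94721.
Result = 0.1615·1.31·(+0.96902) / (0.4713·(+0.94721)) = +0.45923 rad/s; magnitude 0.45923 rad/s.

0.459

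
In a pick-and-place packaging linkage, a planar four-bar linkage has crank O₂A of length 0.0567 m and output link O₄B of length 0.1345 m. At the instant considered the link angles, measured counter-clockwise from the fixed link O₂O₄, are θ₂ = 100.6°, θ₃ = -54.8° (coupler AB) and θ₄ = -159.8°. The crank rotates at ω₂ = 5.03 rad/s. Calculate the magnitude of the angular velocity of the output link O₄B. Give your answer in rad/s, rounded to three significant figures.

0.914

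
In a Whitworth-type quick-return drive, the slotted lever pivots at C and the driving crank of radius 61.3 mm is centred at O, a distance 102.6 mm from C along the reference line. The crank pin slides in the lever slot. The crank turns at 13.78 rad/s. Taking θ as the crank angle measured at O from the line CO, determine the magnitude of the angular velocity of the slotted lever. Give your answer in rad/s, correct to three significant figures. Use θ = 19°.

ω = 13.78 rad/s
Crank pin A relative to C: A = (d + r cosθ, r sinθ); lever angle φ = atan2(r sinθ, d + r cosθ).
Differentiating tanφ: φ̇ = rω(d cosθ + r)/(d² + r² + 2dr cosθ).
d² + r² + 2dr cosθ = |CA|² = 0.0261779 m²;  d cosθ + r = +0.15831 m.
|ω_lever| = |0.0613·13.78·+0.15831| / 0.0261779 = 5.1084 rad/s.

5.11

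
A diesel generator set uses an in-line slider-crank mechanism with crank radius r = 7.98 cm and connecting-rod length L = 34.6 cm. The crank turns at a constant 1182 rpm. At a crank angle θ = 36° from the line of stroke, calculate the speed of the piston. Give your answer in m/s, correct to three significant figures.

6.90

ω = 2π·1182/60 = 123.8 rad/s
For an in-line slider-crank, x = r cosθ + √(L² − r² sin²θ), so v = −rω sinθ·[1 + r cosθ/√(L² − r² sin²θ)].
With r = 0.0798 m, L = 0.346 m, θ = 36°: √(L² − r² sin²θ) = 0.34281 m.
v = −0.0798·123.8·0.58779·[1 + 0.0798·0.80902/0.34281] = -6.8993 m/s.
|v| = 6.8993 m/s.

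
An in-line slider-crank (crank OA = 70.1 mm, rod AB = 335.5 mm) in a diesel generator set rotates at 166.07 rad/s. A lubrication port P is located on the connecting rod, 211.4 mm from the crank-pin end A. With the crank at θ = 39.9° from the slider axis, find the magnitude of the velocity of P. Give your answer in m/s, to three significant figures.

8.87

ω = 166.1 rad/s.  Crank-pin speed |V_A| = rω = 11.642 m/s, perpendicular to OA.
Rod angle: sinφ = −(r/L) sinθ ⇒ φ = -7.702°; ω_rod = −rω cosθ/√(L²−r²sin²θ) = -26.862 rad/s.
V_P = V_A + ω_rod × AP, with AP = 0.2114 m along the rod.
Components: V_Px = −rω sinθ − a·ω_rod·sinφ = -8.2285 m/s;  V_Py = rω cosθ + a·ω_rod·cosφ = +3.3035 m/s.
|V_P| = √(V_Px² + V_Py²) = 8.8669 m/s.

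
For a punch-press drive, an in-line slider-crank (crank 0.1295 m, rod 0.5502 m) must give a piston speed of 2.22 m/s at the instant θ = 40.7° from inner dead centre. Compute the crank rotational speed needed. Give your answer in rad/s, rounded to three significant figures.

For an in-line slider-crank, |v_piston| = rω|sinθ|·[1 + r cosθ/√(L² − r² sin²θ)].
With r = 0.1295 m, L = 0.5502 m, θ = 40.7°: the bracketed kinematic factor |dx/dθ| = 0.099696 m.
ω = v/|dx/dθ| = 2.22/0.099696 = 22.268 rad/s.

22.3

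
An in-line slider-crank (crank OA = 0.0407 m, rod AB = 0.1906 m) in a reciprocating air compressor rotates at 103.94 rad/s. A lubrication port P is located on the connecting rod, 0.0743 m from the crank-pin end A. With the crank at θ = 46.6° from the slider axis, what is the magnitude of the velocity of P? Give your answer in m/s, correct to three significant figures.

ω = 103.9 rad/s.  Crank-pin speed |V_A| = rω = 4.2304 m/s, perpendicular to OA.
Rod angle: sinφ = −(r/L) sinθ ⇒ φ = -8.925°; ω_rod = −rω cosθ/√(L²−r²sin²θ) = -15.437 rad/s.
V_P = V_A + ω_rod × AP, with AP = 0.0743 m along the rod.
Components: V_Px = −rω sinθ − a·ω_rod·sinφ = -3.2516 m/s;  V_Py = rω cosθ + a·ω_rod·cosφ = +1.7736 m/s.
|V_P| = √(V_Px² + V_Py²) = 3.7039 m/s.

3.70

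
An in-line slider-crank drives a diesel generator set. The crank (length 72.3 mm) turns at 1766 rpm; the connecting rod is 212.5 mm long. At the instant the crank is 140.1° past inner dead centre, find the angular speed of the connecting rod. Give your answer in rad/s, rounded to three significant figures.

ω = 184.9 rad/s (converted from 1766 rpm).
The rod makes angle φ with the slider axis where L sinφ = r sinθ; differentiating, L cosφ·φ̇ = r ω cosθ.
L cosφ = √(L² − r² sin²θ) = 0.20738 m.
|ω_rod| = r ω |cosθ| / √(L² − r² sin²θ) = 0.0723·184.9·0.76717/0.20738 = 49.463 rad/s.

49.5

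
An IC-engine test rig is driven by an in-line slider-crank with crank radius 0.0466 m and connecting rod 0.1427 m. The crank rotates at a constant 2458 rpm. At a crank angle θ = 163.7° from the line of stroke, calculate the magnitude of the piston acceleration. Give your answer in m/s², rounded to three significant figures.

2100

ω = 2π·2458/60 = 257.4 rad/s
x(θ) = r cosθ + √(L² − r² sin²θ); with ω constant, a = ω²·d²x/dθ².
d²x/dθ² = −r cosθ − r²(cos2θ)/√u − r⁴ sin²2θ/(4u^{3/2}),  u = L² − r² sin²θ = 0.0201922 m².
Substituting r = 0.0466 m, L = 0.1427 m, θ = 163.7°: d²x/dθ² = +0.031733 m.
a = ω²·d²x/dθ² = (257.4)²·(+0.031733) = +2102.5 m/s²;  |a| = 2102.5 m/s².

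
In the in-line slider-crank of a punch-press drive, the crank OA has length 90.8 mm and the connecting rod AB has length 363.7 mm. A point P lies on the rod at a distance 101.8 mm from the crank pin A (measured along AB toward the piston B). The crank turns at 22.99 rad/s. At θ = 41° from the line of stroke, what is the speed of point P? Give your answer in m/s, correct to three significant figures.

1.84

ω = 22.99 rad/s.  Crank-pin speed |V_A| = rω = 2.0875 m/s, perpendicular to OA.
Rod angle: sinφ = −(r/L) sinθ ⇒ φ = -9.427°; ω_rod = −rω cosθ/√(L²−r²sin²θ) = -4.391 rad/s.
V_P = V_A + ω_rod × AP, with AP = 0.1018 m along the rod.
Components: V_Px = −rω sinθ − a·ω_rod·sinφ = -1.4427 m/s;  V_Py = rω cosθ + a·ω_rod·cosφ = +1.1345 m/s.
|V_P| = √(V_Px² + V_Py²) = 1.8354 m/s.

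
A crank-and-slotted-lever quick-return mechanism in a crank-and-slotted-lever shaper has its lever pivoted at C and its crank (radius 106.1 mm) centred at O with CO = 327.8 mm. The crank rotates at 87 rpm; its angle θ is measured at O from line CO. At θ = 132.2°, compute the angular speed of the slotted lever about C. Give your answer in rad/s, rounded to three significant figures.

ω = 9.111 rad/s (from 87 rpm).
Crank pin A relative to C: A = (d + r cosθ, r sinθ); lever angle φ = atan2(r sinθ, d + r cosθ).
Differentiating tanφ: φ̇ = rω(d cosθ + r)/(d² + r² + 2dr cosθ).
d² + r² + 2dr cosθ = |CA|² = 0.0719857 m²;  d cosθ + r = -0.11409 m.
|ω_lever| = |0.1061·9.111·-0.11409| / 0.0719857 = 1.532 rad/s.

1.53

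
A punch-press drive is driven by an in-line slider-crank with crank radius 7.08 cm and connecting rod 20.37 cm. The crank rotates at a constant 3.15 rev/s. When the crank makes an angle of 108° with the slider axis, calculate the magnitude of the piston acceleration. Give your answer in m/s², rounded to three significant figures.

16.7

ω = 2π·3.15 = 19.79 rad/s
x(θ) = r cosθ + √(L² − r² sin²θ); with ω constant, a = ω²·d²x/dθ².
d²x/dθ² = −r cosθ − r²(cos2θ)/√u − r⁴ sin²2θ/(4u^{3/2}),  u = L² − r² sin²θ = 0.0369597 m².
Substituting r = 0.0708 m, L = 0.2037 m, θ = 108°: d²x/dθ² = +0.042667 m.
a = ω²·d²x/dθ² = (19.79)²·(+0.042667) = +16.714 m/s²;  |a| = 16.714 m/s².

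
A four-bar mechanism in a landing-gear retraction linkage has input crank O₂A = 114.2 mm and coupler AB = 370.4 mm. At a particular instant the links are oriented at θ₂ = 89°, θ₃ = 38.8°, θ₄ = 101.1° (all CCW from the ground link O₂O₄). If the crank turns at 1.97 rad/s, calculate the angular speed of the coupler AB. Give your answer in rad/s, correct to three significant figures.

0.144

ω₂ = 1.97 rad/s
Differentiating the loop-closure r₂e^{iθ₂}+r₃e^{iθ₃}=r₁+r₄e^{iθ₄} gives r₂ω₂e^{iθ₂}+r₃ω₃e^{iθ₃}=r₄ω₄e^{iθ₄}.
Eliminating the other unknown: ω₃ = r₂ω₂ sin(θ₄−θ₂) / [r₃ sin(θ₃−θ₄)].
Numerator sine = +0.20962; denominator sine = -0.88539.
Result = 0.1142·1.97·(+0.20962) / (0.3704·(-0.88539)) = -0.1438 rad/s; magnitude 0.1438 rad/s.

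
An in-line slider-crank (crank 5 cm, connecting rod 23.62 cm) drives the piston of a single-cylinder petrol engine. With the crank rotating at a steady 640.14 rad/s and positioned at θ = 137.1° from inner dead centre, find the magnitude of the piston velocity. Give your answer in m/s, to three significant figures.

ω = 640.1 rad/s
For an in-line slider-crank, x = r cosθ + √(L² − r² sin²θ), so v = −rω sinθ·[1 + r cosθ/√(L² − r² sin²θ)].
With r = 0.05 m, L = 0.2362 m, θ = 137.1°: √(L² − r² sin²θ) = 0.23373 m.
v = −0.05·640.1·0.68072·[1 + 0.05·-0.73254/0.23373] = -18.374 m/s.
|v| = 18.374 m/s.

18.4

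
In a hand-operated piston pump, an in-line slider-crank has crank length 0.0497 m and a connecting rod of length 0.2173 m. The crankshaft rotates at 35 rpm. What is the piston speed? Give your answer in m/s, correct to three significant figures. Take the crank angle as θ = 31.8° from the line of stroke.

0.115

ω = 2π·35/60 = 3.665 rad/s
For an in-line slider-crank, x = r cosθ + √(L² − r² sin²θ), so v = −rω sinθ·[1 + r cosθ/√(L² − r² sin²θ)].
With r = 0.0497 m, L = 0.2173 m, θ = 31.8°: √(L² − r² sin²θ) = 0.21572 m.
v = −0.0497·3.665·0.52696·[1 + 0.0497·0.84989/0.21572] = -0.11479 m/s.
|v| = 0.11479 m/s.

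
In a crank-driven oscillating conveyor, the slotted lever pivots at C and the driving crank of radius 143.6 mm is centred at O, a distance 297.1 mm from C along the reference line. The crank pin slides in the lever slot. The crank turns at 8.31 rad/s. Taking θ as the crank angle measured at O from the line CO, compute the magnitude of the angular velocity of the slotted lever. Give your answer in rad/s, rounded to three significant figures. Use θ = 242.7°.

ω = 8.31 rad/s
Crank pin A relative to C: A = (d + r cosθ, r sinθ); lever angle φ = atan2(r sinθ, d + r cosθ).
Differentiating tanφ: φ̇ = rω(d cosθ + r)/(d² + r² + 2dr cosθ).
d² + r² + 2dr cosθ = |CA|² = 0.0697541 m²;  d cosθ + r = +0.0073352 m.
|ω_lever| = |0.1436·8.31·+0.0073352| / 0.0697541 = 0.12549 rad/s.

0.125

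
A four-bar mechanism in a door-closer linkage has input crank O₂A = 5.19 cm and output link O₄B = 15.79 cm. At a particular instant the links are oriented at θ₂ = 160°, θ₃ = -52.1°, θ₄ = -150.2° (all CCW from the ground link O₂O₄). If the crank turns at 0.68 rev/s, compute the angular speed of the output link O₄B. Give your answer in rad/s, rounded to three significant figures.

ω₂ = 4.273 rad/s (from 0.68 rev/s).
Differentiating the loop-closure r₂e^{iθ₂}+r₃e^{iθ₃}=r₁+r₄e^{iθ₄} gives r₂ω₂e^{iθ₂}+r₃ω₃e^{iθ₃}=r₄ω₄e^{iθ₄}.
Eliminating the other unknown: ω₄ = r₂ω₂ sin(θ₂−θ₃) / [r₄ sin(θ₄−θ₃)].
Numerator sine = -0.53140; denominator sine = -0.99002.
Result = 0.0519·4.273·(-0.53140) / (0.1579·(-0.99002)) = +0.75379 rad/s; magnitude 0.75379 rad/s.

0.754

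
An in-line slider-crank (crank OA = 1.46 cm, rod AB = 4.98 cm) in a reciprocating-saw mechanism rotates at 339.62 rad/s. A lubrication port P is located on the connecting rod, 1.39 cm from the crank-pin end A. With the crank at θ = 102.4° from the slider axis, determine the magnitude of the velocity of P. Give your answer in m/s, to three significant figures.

4.82

ω = 339.6 rad/s.  Crank-pin speed |V_A| = rω = 4.9585 m/s, perpendicular to OA.
Rod angle: sinφ = −(r/L) sinθ ⇒ φ = -16.639°; ω_rod = −rω cosθ/√(L²−r²sin²θ) = +22.315 rad/s.
V_P = V_A + ω_rod × AP, with AP = 0.0139 m along the rod.
Components: V_Px = −rω sinθ − a·ω_rod·sinφ = -4.754 m/s;  V_Py = rω cosθ + a·ω_rod·cosφ = -0.76756 m/s.
|V_P| = √(V_Px² + V_Py²) = 4.8155 m/s.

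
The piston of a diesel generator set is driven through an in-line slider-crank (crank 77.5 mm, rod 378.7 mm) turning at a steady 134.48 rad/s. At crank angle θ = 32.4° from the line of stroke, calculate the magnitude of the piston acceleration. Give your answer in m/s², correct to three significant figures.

ω = 134.5 rad/s
x(θ) = r cosθ + √(L² − r² sin²θ); with ω constant, a = ω²·d²x/dθ².
d²x/dθ² = −r cosθ − r²(cos2θ)/√u − r⁴ sin²2θ/(4u^{3/2}),  u = L² − r² sin²θ = 0.141689 m².
Substituting r = 0.0775 m, L = 0.3787 m, θ = 32.4°: d²x/dθ² = -0.072368 m.
a = ω²·d²x/dθ² = (134.5)²·(-0.072368) = -1308.8 m/s²;  |a| = 1308.8 m/s².

1310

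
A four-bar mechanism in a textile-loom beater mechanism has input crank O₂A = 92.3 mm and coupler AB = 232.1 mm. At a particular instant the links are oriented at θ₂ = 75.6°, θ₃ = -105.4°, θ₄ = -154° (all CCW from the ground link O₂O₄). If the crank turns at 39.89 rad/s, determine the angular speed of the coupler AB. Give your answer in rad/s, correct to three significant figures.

16.1

ω₂ = 39.89 rad/s
Differentiating the loop-closure r₂e^{iθ₂}+r₃e^{iθ₃}=r₁+r₄e^{iθ₄} gives r₂ω₂e^{iθ₂}+r₃ω₃e^{iθ₃}=r₄ω₄e^{iθ₄}.
Eliminating the other unknown: ω₃ = r₂ω₂ sin(θ₄−θ₂) / [r₃ sin(θ₃−θ₄)].
Numerator sine = +0.76154; denominator sine = +0.75011.
Result = 0.0923·39.89·(+0.76154) / (0.2321·(+0.75011)) = +16.105 rad/s; magnitude 16.105 rad/s.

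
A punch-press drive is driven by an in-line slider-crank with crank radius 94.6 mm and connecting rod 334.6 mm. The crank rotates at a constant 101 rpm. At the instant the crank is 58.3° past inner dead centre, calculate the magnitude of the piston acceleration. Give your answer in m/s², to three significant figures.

ω = 2π·101/60 = 10.58 rad/s
x(θ) = r cosθ + √(L² − r² sin²θ); with ω constant, a = ω²·d²x/dθ².
d²x/dθ² = −r cosθ − r²(cos2θ)/√u − r⁴ sin²2θ/(4u^{3/2}),  u = L² − r² sin²θ = 0.105479 m².
Substituting r = 0.0946 m, L = 0.3346 m, θ = 58.3°: d²x/dθ² = -0.037839 m.
a = ω²·d²x/dθ² = (10.58)²·(-0.037839) = -4.2329 m/s²;  |a| = 4.2329 m/s².

4.23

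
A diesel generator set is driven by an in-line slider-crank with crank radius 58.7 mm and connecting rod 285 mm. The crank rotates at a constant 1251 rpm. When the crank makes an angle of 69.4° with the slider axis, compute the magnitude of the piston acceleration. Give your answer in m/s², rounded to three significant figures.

ω = 2π·1251/60 = 131 rad/s
x(θ) = r cosθ + √(L² − r² sin²θ); with ω constant, a = ω²·d²x/dθ².
d²x/dθ² = −r cosθ − r²(cos2θ)/√u − r⁴ sin²2θ/(4u^{3/2}),  u = L² − r² sin²θ = 0.0782059 m².
Substituting r = 0.0587 m, L = 0.285 m, θ = 69.4°: d²x/dθ² = -0.011441 m.
a = ω²·d²x/dθ² = (131)²·(-0.011441) = -196.36 m/s²;  |a| = 196.36 m/s².

196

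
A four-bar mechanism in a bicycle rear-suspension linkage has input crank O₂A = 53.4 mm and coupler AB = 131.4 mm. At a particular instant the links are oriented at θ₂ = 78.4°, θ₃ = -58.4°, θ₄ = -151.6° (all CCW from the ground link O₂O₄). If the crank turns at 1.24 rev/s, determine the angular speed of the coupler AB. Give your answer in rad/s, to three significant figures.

2.43

ω₂ = 7.791 rad/s (from 1.24 rev/s).
Differentiating the loop-closure r₂e^{iθ₂}+r₃e^{iθ₃}=r₁+r₄e^{iθ₄} gives r₂ω₂e^{iθ₂}+r₃ω₃e^{iθ₃}=r₄ω₄e^{iθ₄}.
Eliminating the other unknown: ω₃ = r₂ω₂ sin(θ₄−θ₂) / [r₃ sin(θ₃−θ₄)].
Numerator sine = +0.76604; denominator sine = +0.99844.
Result = 0.0534·7.791·(+0.76604) / (0.1314·(+0.99844)) = +2.4293 rad/s; magnitude 2.4293 rad/s.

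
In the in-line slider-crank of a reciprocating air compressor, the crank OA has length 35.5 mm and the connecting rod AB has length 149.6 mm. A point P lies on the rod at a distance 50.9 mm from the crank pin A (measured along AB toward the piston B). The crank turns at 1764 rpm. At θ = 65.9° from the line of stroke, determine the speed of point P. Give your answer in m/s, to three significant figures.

ω = 184.7 rad/s.  Crank-pin speed |V_A| = rω = 6.5578 m/s, perpendicular to OA.
Rod angle: sinφ = −(r/L) sinθ ⇒ φ = -12.510°; ω_rod = −rω cosθ/√(L²−r²sin²θ) = -18.335 rad/s.
V_P = V_A + ω_rod × AP, with AP = 0.0509 m along the rod.
Components: V_Px = −rω sinθ − a·ω_rod·sinφ = -6.1883 m/s;  V_Py = rω cosθ + a·ω_rod·cosφ = +1.7667 m/s.
|V_P| = √(V_Px² + V_Py²) = 6.4355 m/s.

6.44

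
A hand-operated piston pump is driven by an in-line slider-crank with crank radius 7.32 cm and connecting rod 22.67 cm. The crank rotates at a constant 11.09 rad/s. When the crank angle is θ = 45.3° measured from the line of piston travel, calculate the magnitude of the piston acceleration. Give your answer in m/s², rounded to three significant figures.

6.38

ω = 11.09 rad/s
x(θ) = r cosθ + √(L² − r² sin²θ); with ω constant, a = ω²·d²x/dθ².
d²x/dθ² = −r cosθ − r²(cos2θ)/√u − r⁴ sin²2θ/(4u^{3/2}),  u = L² − r² sin²θ = 0.0486857 m².
Substituting r = 0.0732 m, L = 0.2267 m, θ = 45.3°: d²x/dθ² = -0.051902 m.
a = ω²·d²x/dθ² = (11.09)²·(-0.051902) = -6.3834 m/s²;  |a| = 6.3834 m/s².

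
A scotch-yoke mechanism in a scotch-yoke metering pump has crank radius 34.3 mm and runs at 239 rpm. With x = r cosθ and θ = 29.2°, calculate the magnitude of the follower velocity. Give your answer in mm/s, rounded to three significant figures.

419

ω = 25.03 rad/s (from 239 rpm).
x = r cosθ ⇒ ẋ = −rω sinθ.
|v| = rω|sinθ| = 0.0343·25.03·|sin 29.2°| = 0.41881 m/s = 418.81 mm/s.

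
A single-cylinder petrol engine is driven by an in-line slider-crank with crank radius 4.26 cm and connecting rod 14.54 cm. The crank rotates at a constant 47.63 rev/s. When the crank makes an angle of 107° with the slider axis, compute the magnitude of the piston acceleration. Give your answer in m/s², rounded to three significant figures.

2070

ω = 2π·47.6 = 299.3 rad/s
x(θ) = r cosθ + √(L² − r² sin²θ); with ω constant, a = ω²·d²x/dθ².
d²x/dθ² = −r cosθ − r²(cos2θ)/√u − r⁴ sin²2θ/(4u^{3/2}),  u = L² − r² sin²θ = 0.0194815 m².
Substituting r = 0.0426 m, L = 0.1454 m, θ = 107°: d²x/dθ² = +0.023139 m.
a = ω²·d²x/dθ² = (299.3)²·(+0.023139) = +2072.4 m/s²;  |a| = 2072.4 m/s².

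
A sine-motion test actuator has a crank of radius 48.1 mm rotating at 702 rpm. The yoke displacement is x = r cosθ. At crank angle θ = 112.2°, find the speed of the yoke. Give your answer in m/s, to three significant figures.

3.27

ω = 73.51 rad/s (from 702 rpm).
x = r cosθ ⇒ ẋ = −rω sinθ.
|v| = rω|sinθ| = 0.0481·73.51·|sin 112.2°| = 3.2739 m/s.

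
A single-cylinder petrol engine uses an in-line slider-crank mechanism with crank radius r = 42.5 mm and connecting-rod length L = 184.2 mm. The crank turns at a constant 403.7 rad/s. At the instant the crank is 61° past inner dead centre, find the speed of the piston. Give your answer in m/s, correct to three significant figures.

16.7

ω = 403.7 rad/s
For an in-line slider-crank, x = r cosθ + √(L² − r² sin²θ), so v = −rω sinθ·[1 + r cosθ/√(L² − r² sin²θ)].
With r = 0.0425 m, L = 0.1842 m, θ = 61°: √(L² − r² sin²θ) = 0.18041 m.
v = −0.0425·403.7·0.87462·[1 + 0.0425·0.48481/0.18041] = -16.72 m/s.
|v| = 16.72 m/s.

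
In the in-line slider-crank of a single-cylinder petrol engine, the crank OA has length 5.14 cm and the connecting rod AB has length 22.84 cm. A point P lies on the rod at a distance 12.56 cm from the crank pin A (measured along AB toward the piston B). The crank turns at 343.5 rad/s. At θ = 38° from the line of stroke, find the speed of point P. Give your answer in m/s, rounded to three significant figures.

13.5

ω = 343.5 rad/s.  Crank-pin speed |V_A| = rω = 17.656 m/s, perpendicular to OA.
Rod angle: sinφ = −(r/L) sinθ ⇒ φ = -7.964°; ω_rod = −rω cosθ/√(L²−r²sin²θ) = -61.508 rad/s.
V_P = V_A + ω_rod × AP, with AP = 0.1256 m along the rod.
Components: V_Px = −rω sinθ − a·ω_rod·sinφ = -11.94 m/s;  V_Py = rω cosθ + a·ω_rod·cosφ = +6.2621 m/s.
|V_P| = √(V_Px² + V_Py²) = 13.483 m/s.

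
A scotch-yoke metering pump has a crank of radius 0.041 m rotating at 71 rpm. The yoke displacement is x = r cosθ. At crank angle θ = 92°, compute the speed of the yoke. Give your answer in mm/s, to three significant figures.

ω = 7.435 rad/s (from 71 rpm).
x = r cosθ ⇒ ẋ = −rω sinθ.
|v| = rω|sinθ| = 0.041·7.435·|sin 92°| = 0.30465 m/s = 304.65 mm/s.

305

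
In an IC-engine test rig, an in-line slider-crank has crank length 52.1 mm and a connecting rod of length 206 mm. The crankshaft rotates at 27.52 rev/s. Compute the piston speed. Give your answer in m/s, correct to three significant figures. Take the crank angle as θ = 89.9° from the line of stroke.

9.01

ω = 2π·27.5 = 172.9 rad/s
For an in-line slider-crank, x = r cosθ + √(L² − r² sin²θ), so v = −rω sinθ·[1 + r cosθ/√(L² − r² sin²θ)].
With r = 0.0521 m, L = 0.206 m, θ = 89.9°: √(L² − r² sin²θ) = 0.1993 m.
v = −0.0521·172.9·1.00000·[1 + 0.0521·0.00175/0.1993] = -9.0129 m/s.
|v| = 9.0129 m/s.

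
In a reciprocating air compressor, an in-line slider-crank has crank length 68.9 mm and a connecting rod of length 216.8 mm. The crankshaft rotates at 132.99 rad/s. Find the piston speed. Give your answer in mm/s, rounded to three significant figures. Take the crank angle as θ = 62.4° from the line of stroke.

9370

ω = 133 rad/s
For an in-line slider-crank, x = r cosθ + √(L² − r² sin²θ), so v = −rω sinθ·[1 + r cosθ/√(L² − r² sin²θ)].
With r = 0.0689 m, L = 0.2168 m, θ = 62.4°: √(L² − r² sin²θ) = 0.20802 m.
v = −0.0689·133·0.88620·[1 + 0.0689·0.46330/0.20802] = -9.3663 m/s.
|v| = 9.3663 m/s = 9366.3 mm/s.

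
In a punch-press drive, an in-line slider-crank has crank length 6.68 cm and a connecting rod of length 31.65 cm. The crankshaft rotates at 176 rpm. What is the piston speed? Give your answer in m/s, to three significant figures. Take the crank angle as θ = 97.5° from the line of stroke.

1.19

ω = 2π·176/60 = 18.43 rad/s
For an in-line slider-crank, x = r cosθ + √(L² − r² sin²θ), so v = −rω sinθ·[1 + r cosθ/√(L² − r² sin²θ)].
With r = 0.0668 m, L = 0.3165 m, θ = 97.5°: √(L² − r² sin²θ) = 0.30949 m.
v = −0.0668·18.43·0.99144·[1 + 0.0668·-0.13053/0.30949] = -1.1862 m/s.
|v| = 1.1862 m/s.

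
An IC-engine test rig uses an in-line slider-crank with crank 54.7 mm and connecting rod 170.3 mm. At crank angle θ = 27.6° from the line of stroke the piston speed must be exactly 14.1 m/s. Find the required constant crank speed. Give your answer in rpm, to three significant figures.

For an in-line slider-crank, |v_piston| = rω|sinθ|·[1 + r cosθ/√(L² − r² sin²θ)].
With r = 0.0547 m, L = 0.1703 m, θ = 27.6°: the bracketed kinematic factor |dx/dθ| = 0.032637 m.
ω = v/|dx/dθ| = 14.1/0.032637 = 432.02 rad/s.
N = 60ω/(2π) = 4125.5 rpm.

4130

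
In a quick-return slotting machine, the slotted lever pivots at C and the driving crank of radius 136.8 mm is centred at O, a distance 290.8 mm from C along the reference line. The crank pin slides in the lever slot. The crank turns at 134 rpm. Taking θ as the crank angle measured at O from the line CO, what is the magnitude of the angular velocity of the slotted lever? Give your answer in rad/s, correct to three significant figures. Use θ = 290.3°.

3.49

ω = 14.03 rad/s (from 134 rpm).
Crank pin A relative to C: A = (d + r cosθ, r sinθ); lever angle φ = atan2(r sinθ, d + r cosθ).
Differentiating tanφ: φ̇ = rω(d cosθ + r)/(d² + r² + 2dr cosθ).
d² + r² + 2dr cosθ = |CA|² = 0.130882 m²;  d cosθ + r = +0.23769 m.
|ω_lever| = |0.1368·14.03·+0.23769| / 0.130882 = 3.4862 rad/s.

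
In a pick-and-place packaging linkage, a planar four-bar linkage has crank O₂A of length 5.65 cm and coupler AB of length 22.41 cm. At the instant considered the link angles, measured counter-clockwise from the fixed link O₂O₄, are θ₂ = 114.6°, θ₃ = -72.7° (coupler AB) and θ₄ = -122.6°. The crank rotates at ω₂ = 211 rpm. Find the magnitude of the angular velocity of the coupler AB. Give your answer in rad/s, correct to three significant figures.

ω₂ = 22.1 rad/s (from 211 rpm).
Differentiating the loop-closure r₂e^{iθ₂}+r₃e^{iθ₃}=r₁+r₄e^{iθ₄} gives r₂ω₂e^{iθ₂}+r₃ω₃e^{iθ₃}=r₄ω₄e^{iθ₄}.
Eliminating the other unknown: ω₃ = r₂ω₂ sin(θ₄−θ₂) / [r₃ sin(θ₃−θ₄)].
Numerator sine = +0.84057; denominator sine = +0.76492.
Result = 0.0565·22.1·(+0.84057) / (0.2241·(+0.76492)) = +6.1217 rad/s; magnitude 6.1217 rad/s.

6.12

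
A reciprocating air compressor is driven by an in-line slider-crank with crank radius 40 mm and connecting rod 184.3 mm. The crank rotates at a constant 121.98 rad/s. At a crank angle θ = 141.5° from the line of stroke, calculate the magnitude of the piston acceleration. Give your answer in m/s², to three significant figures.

435

ω = 122 rad/s
x(θ) = r cosθ + √(L² − r² sin²θ); with ω constant, a = ω²·d²x/dθ².
d²x/dθ² = −r cosθ − r²(cos2θ)/√u − r⁴ sin²2θ/(4u^{3/2}),  u = L² − r² sin²θ = 0.0333465 m².
Substituting r = 0.04 m, L = 0.1843 m, θ = 141.5°: d²x/dθ² = +0.029234 m.
a = ω²·d²x/dθ² = (122)²·(+0.029234) = +434.97 m/s²;  |a| = 434.97 m/s².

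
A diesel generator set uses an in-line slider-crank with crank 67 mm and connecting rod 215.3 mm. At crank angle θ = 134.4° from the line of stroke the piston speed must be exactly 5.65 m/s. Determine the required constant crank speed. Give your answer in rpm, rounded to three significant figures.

For an in-line slider-crank, |v_piston| = rω|sinθ|·[1 + r cosθ/√(L² − r² sin²θ)].
With r = 0.067 m, L = 0.2153 m, θ = 134.4°: the bracketed kinematic factor |dx/dθ| = 0.037179 m.
ω = v/|dx/dθ| = 5.65/0.037179 = 151.97 rad/s.
N = 60ω/(2π) = 1451.2 rpm.

1450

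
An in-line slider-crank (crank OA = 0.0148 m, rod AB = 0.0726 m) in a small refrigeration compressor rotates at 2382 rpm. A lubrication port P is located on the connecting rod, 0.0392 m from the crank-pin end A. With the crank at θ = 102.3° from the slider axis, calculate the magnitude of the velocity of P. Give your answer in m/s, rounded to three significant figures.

ω = 249.4 rad/s.  Crank-pin speed |V_A| = rω = 3.6917 m/s, perpendicular to OA.
Rod angle: sinφ = −(r/L) sinθ ⇒ φ = -11.489°; ω_rod = −rω cosθ/√(L²−r²sin²θ) = +11.054 rad/s.
V_P = V_A + ω_rod × AP, with AP = 0.0392 m along the rod.
Components: V_Px = −rω sinθ − a·ω_rod·sinφ = -3.5207 m/s;  V_Py = rω cosθ + a·ω_rod·cosφ = -0.36181 m/s.
|V_P| = √(V_Px² + V_Py²) = 3.5392 m/s.

3.54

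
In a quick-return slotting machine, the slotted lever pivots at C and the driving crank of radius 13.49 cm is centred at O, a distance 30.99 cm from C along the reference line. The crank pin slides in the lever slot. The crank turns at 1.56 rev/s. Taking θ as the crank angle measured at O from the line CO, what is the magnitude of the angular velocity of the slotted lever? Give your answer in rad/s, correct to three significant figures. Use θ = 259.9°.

ω = 9.802 rad/s (from 1.56 rev/s).
Crank pin A relative to C: A = (d + r cosθ, r sinθ); lever angle φ = atan2(r sinθ, d + r cosθ).
Differentiating tanφ: φ̇ = rω(d cosθ + r)/(d² + r² + 2dr cosθ).
d² + r² + 2dr cosθ = |CA|² = 0.0995734 m²;  d cosθ + r = +0.080554 m.
|ω_lever| = |0.1349·9.802·+0.080554| / 0.0995734 = 1.0697 rad/s.

1.07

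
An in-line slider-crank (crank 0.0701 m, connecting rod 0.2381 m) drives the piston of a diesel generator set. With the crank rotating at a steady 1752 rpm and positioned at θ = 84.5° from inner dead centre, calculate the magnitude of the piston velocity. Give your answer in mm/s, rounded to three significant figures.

13200

ω = 2π·1752/60 = 183.5 rad/s
For an in-line slider-crank, x = r cosθ + √(L² − r² sin²θ), so v = −rω sinθ·[1 + r cosθ/√(L² − r² sin²θ)].
With r = 0.0701 m, L = 0.2381 m, θ = 84.5°: √(L² − r² sin²θ) = 0.22765 m.
v = −0.0701·183.5·0.99540·[1 + 0.0701·0.09585/0.22765] = -13.18 m/s.
|v| = 13.18 m/s = 13180 mm/s.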